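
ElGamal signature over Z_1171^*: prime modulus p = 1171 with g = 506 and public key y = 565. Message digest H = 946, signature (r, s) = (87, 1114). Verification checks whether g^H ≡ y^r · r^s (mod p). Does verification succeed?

Left side g^H mod p:
506^946 mod 1171 = 1031
Right side y^r · r^s mod p:
565^87 mod 1171 = 729
87^1114 mod 1171 = 208
729·208 = 151632 ≡ 573 (mod 1171)
1031 ≠ 573, so verification fails.

fails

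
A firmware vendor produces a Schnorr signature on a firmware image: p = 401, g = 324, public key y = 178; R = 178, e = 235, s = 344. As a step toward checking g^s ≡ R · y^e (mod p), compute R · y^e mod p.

63

Squares mod 401: 178^1≡178, 178^2≡5, 178^4≡25, 178^8≡224, 178^16≡51, 178^32≡195, 178^64≡331, 178^128≡88
235 = 128 + 64 + 32 + 8 + 2 + 1, so 178^235 ≡ 88·331·195·224·5·178 ≡ 318 (mod 401)
R · y^e ≡ 178·318 = 56604 ≡ 63 (mod 401)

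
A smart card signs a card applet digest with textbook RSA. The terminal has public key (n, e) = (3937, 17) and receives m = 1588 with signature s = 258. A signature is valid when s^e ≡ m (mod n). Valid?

yes

Squares mod 3937: s^1≡258, s^2≡3572, s^4≡3304, s^8≡3052, s^16≡3699
17 = 16 + 1, so s^17 ≡ 3699·258 ≡ 1588 (mod 3937)
s^17 mod 3937 = 1588 matches m.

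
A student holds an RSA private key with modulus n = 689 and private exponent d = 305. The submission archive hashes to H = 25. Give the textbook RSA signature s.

H^2 ≡ 25^2 = 625
H^4 ≡ 625^2 = 390625 ≡ 651
H^8 ≡ 651^2 = 423801 ≡ 66
H^16 ≡ 66^2 = 4356 ≡ 222
H^32 ≡ 222^2 = 49284 ≡ 365
H^64 ≡ 365^2 = 133225 ≡ 248
H^128 ≡ 248^2 = 61504 ≡ 183
H^256 ≡ 183^2 = 33489 ≡ 417
305 = 256 + 32 + 16 + 1, so H^305 ≡ 417·365·222·25 ≡ 324 (mod 689)

324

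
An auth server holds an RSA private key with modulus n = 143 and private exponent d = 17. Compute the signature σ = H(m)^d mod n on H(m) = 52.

13

(H(m))^2 ≡ 52^2 = 2704 ≡ 130
(H(m))^4 ≡ 130^2 = 16900 ≡ 26
(H(m))^8 ≡ 26^2 = 676 ≡ 104
(H(m))^16 ≡ 104^2 = 10816 ≡ 91
17 = 16 + 1, so (H(m))^17 ≡ 91·52 ≡ 13 (mod 143)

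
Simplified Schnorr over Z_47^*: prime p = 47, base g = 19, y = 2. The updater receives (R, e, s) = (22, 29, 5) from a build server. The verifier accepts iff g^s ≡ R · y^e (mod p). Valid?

yes

g^s mod p:
19^2 = 361 ≡ 32
19^4 ≡ 32^2 = 1024 ≡ 37
5 = 4 + 1, so 19^5 ≡ 37·19 ≡ 45 (mod 47)
R · y^e mod p:
2^2 = 4
2^4 ≡ 4^2 = 16
2^8 ≡ 16^2 = 256 ≡ 21
2^16 ≡ 21^2 = 441 ≡ 18
29 = 16 + 8 + 4 + 1, so 2^29 ≡ 18·21·16·2 ≡ 17 (mod 47)
22·17 = 374 ≡ 45 (mod 47)
45 ≡ 45 (mod 47); signature holds.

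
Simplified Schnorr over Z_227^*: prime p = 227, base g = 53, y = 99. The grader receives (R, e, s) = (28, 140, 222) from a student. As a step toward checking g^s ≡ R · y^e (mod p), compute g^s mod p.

64

53^2 = 2809 ≡ 85
53^4 ≡ 85^2 = 7225 ≡ 188
53^8 ≡ 188^2 = 35344 ≡ 159
53^16 ≡ 159^2 = 25281 ≡ 84
53^32 ≡ 84^2 = 7056 ≡ 19
53^64 ≡ 19^2 = 361 ≡ 134
53^128 ≡ 134^2 = 17956 ≡ 23
222 = 128 + 64 + 16 + 8 + 4 + 2, so 53^222 ≡ 23·134·84·159·188·85 ≡ 64 (mod 227)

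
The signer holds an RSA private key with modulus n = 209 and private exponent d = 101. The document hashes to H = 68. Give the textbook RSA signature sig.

H^2 ≡ 68^2 = 4624 ≡ 26
H^4 ≡ 26^2 = 676 ≡ 49
H^8 ≡ 49^2 = 2401 ≡ 102
H^16 ≡ 102^2 = 10404 ≡ 163
H^32 ≡ 163^2 = 26569 ≡ 26
H^64 ≡ 26^2 = 676 ≡ 49
101 = 64 + 32 + 4 + 1, so H^101 ≡ 49·26·49·68 ≡ 178 (mod 209)

178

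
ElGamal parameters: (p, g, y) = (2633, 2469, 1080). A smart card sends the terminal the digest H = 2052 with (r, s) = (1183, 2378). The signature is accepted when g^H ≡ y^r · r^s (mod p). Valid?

no

Left side g^H mod p:
2469^2052 mod 2633 = 1267
Right side y^r · r^s mod p:
1080^1183 mod 2633 = 369
1183^2378 mod 2633 = 2283
369·2283 = 842427 ≡ 2500 (mod 2633)
1267 ≠ 2500, so verification fails.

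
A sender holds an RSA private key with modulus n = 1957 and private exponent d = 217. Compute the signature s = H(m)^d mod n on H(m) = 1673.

1502

(H(m))^217 mod 1957 = 1502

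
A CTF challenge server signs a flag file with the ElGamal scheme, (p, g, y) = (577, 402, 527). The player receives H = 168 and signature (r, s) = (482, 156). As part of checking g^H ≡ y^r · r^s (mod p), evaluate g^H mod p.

513

Squares mod 577: 402^1≡402, 402^2≡44, 402^4≡205, 402^8≡481, 402^16≡561, 402^32≡256, 402^64≡335, 402^128≡287
168 = 128 + 32 + 8, so 402^168 ≡ 287·256·481 ≡ 513 (mod 577)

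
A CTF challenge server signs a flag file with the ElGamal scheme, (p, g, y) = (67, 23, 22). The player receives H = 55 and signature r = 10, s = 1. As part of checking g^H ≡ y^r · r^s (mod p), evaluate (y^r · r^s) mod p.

22^2 = 484 ≡ 15
22^4 ≡ 15^2 = 225 ≡ 24
22^8 ≡ 24^2 = 576 ≡ 40
10 = 8 + 2, so 22^10 ≡ 40·15 ≡ 64 (mod 67)
10^1 mod 67 = 10
y^r · r^s ≡ 64·10 = 640 ≡ 37 (mod 67)

37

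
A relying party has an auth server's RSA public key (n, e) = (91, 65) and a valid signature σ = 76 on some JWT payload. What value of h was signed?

20

Squares mod 91: σ^1≡76, σ^2≡43, σ^4≡29, σ^8≡22, σ^16≡29, σ^32≡22, σ^64≡29
65 = 64 + 1, so σ^65 ≡ 29·76 ≡ 20 (mod 91)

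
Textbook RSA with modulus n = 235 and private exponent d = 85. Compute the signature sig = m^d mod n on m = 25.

Squares mod 235: m^1≡25, m^2≡155, m^4≡55, m^8≡205, m^16≡195, m^32≡190, m^64≡145
85 = 64 + 16 + 4 + 1, so m^85 ≡ 145·195·55·25 ≡ 195 (mod 235)

195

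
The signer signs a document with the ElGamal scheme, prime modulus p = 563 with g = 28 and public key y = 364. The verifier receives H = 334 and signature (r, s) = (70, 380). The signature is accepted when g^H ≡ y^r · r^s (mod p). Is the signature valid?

Left side g^H mod p:
28^2 = 784 ≡ 221
28^4 ≡ 221^2 = 48841 ≡ 423
28^8 ≡ 423^2 = 178929 ≡ 458
28^16 ≡ 458^2 = 209764 ≡ 328
28^32 ≡ 328^2 = 107584 ≡ 51
28^64 ≡ 51^2 = 2601 ≡ 349
28^128 ≡ 349^2 = 121801 ≡ 193
28^256 ≡ 193^2 = 37249 ≡ 91
334 = 256 + 64 + 8 + 4 + 2, so 28^334 ≡ 91·349·458·423·221 ≡ 539 (mod 563)
Right side y^r · r^s mod p:
364^2 = 132496 ≡ 191
364^4 ≡ 191^2 = 36481 ≡ 449
364^8 ≡ 449^2 = 201601 ≡ 47
364^16 ≡ 47^2 = 2209 ≡ 520
364^32 ≡ 520^2 = 270400 ≡ 160
364^64 ≡ 160^2 = 25600 ≡ 265
70 = 64 + 4 + 2, so 364^70 ≡ 265·449·191 ≡ 77 (mod 563)
70^2 = 4900 ≡ 396
70^4 ≡ 396^2 = 156816 ≡ 302
70^8 ≡ 302^2 = 91204 ≡ 561
70^16 ≡ 561^2 = 314721 ≡ 4
70^32 ≡ 4^2 = 16
70^64 ≡ 16^2 = 256
70^128 ≡ 256^2 = 65536 ≡ 228
70^256 ≡ 228^2 = 51984 ≡ 188
380 = 256 + 64 + 32 + 16 + 8 + 4, so 70^380 ≡ 188·256·16·4·561·302 ≡ 347 (mod 563)
77·347 = 26719 ≡ 258 (mod 563)
539 ≠ 258, so verification fails.

invalid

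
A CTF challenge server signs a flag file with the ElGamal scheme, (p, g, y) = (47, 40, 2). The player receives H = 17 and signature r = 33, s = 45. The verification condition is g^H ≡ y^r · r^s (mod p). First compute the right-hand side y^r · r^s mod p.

41

2^2 = 4
2^4 ≡ 4^2 = 16
2^8 ≡ 16^2 = 256 ≡ 21
2^16 ≡ 21^2 = 441 ≡ 18
2^32 ≡ 18^2 = 324 ≡ 42
33 = 32 + 1, so 2^33 ≡ 42·2 ≡ 37 (mod 47)
33^2 = 1089 ≡ 8
33^4 ≡ 8^2 = 64 ≡ 17
33^8 ≡ 17^2 = 289 ≡ 7
33^16 ≡ 7^2 = 49 ≡ 2
33^32 ≡ 2^2 = 4
45 = 32 + 8 + 4 + 1, so 33^45 ≡ 4·7·17·33 ≡ 10 (mod 47)
y^r · r^s ≡ 37·10 = 370 ≡ 41 (mod 47)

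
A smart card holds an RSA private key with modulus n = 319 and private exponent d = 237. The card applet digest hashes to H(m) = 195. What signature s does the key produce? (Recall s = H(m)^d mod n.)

156

Squares mod 319: (H(m))^1≡195, (H(m))^2≡64, (H(m))^4≡268, (H(m))^8≡49, (H(m))^16≡168, (H(m))^32≡152, (H(m))^64≡136, (H(m))^128≡313
237 = 128 + 64 + 32 + 8 + 4 + 1, so (H(m))^237 ≡ 313·136·152·49·268·195 ≡ 156 (mod 319)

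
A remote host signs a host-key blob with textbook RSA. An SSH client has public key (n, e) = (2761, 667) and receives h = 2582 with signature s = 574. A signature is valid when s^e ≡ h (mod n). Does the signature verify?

Squares mod 2761: s^1≡574, s^2≡917, s^4≡1545, s^8≡1521, s^16≡2484, s^32≡2182, s^64≡1160, s^128≡993, s^256≡372, s^512≡334
667 = 512 + 128 + 16 + 8 + 2 + 1, so s^667 ≡ 334·993·2484·1521·917·574 ≡ 2174 (mod 2761)
s^667 mod 2761 = 2174, but h = 2582.

does not verify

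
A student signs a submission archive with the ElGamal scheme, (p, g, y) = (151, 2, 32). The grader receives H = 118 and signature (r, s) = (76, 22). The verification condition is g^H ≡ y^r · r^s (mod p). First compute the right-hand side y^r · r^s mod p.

38

32^2 = 1024 ≡ 118
32^4 ≡ 118^2 = 13924 ≡ 32
32^8 ≡ 32^2 = 1024 ≡ 118
32^16 ≡ 118^2 = 13924 ≡ 32
32^32 ≡ 32^2 = 1024 ≡ 118
32^64 ≡ 118^2 = 13924 ≡ 32
76 = 64 + 8 + 4, so 32^76 ≡ 32·118·32 ≡ 32 (mod 151)
76^2 = 5776 ≡ 38
76^4 ≡ 38^2 = 1444 ≡ 85
76^8 ≡ 85^2 = 7225 ≡ 128
76^16 ≡ 128^2 = 16384 ≡ 76
22 = 16 + 4 + 2, so 76^22 ≡ 76·85·38 ≡ 105 (mod 151)
y^r · r^s ≡ 32·105 = 3360 ≡ 38 (mod 151)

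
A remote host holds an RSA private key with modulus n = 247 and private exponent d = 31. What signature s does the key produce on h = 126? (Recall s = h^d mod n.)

126

h^2 ≡ 126^2 = 15876 ≡ 68
h^4 ≡ 68^2 = 4624 ≡ 178
h^8 ≡ 178^2 = 31684 ≡ 68
h^16 ≡ 68^2 = 4624 ≡ 178
31 = 16 + 8 + 4 + 2 + 1, so h^31 ≡ 178·68·178·68·126 ≡ 126 (mod 247)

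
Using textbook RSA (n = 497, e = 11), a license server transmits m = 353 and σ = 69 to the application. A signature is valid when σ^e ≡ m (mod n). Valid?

Squares mod 497: σ^1≡69, σ^2≡288, σ^4≡442, σ^8≡43
11 = 8 + 2 + 1, so σ^11 ≡ 43·288·69 ≡ 153 (mod 497)
σ^11 mod 497 = 153, but m = 353.

no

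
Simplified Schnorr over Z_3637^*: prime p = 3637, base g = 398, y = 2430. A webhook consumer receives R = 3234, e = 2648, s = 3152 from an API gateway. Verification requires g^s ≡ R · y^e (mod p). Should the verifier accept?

g^s mod p:
398^2 = 158404 ≡ 2013
398^4 ≡ 2013^2 = 4052169 ≡ 551
398^8 ≡ 551^2 = 303601 ≡ 1730
398^16 ≡ 1730^2 = 2992900 ≡ 3286
398^32 ≡ 3286^2 = 10797796 ≡ 3180
398^64 ≡ 3180^2 = 10112400 ≡ 1540
398^128 ≡ 1540^2 = 2371600 ≡ 276
398^256 ≡ 276^2 = 76176 ≡ 3436
398^512 ≡ 3436^2 = 11806096 ≡ 394
398^1024 ≡ 394^2 = 155236 ≡ 2482
398^2048 ≡ 2482^2 = 6160324 ≡ 2883
3152 = 2048 + 1024 + 64 + 16, so 398^3152 ≡ 2883·2482·1540·3286 ≡ 753 (mod 3637)
R · y^e mod p:
2430^2 = 5904900 ≡ 2049
2430^4 ≡ 2049^2 = 4198401 ≡ 1303
2430^8 ≡ 1303^2 = 1697809 ≡ 2967
2430^16 ≡ 2967^2 = 8803089 ≡ 1549
2430^32 ≡ 1549^2 = 2399401 ≡ 2618
2430^64 ≡ 2618^2 = 6853924 ≡ 1816
2430^128 ≡ 1816^2 = 3297856 ≡ 2734
2430^256 ≡ 2734^2 = 7474756 ≡ 721
2430^512 ≡ 721^2 = 519841 ≡ 3387
2430^1024 ≡ 3387^2 = 11471769 ≡ 671
2430^2048 ≡ 671^2 = 450241 ≡ 2890
2648 = 2048 + 512 + 64 + 16 + 8, so 2430^2648 ≡ 2890·3387·1816·1549·2967 ≡ 314 (mod 3637)
3234·314 = 1015476 ≡ 753 (mod 3637)
753 ≡ 753 (mod 3637); signature holds.

accept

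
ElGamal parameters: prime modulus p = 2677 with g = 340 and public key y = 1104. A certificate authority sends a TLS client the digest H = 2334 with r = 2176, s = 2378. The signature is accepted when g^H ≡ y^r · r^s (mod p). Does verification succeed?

passes

Left side g^H mod p:
340^2334 mod 2677 = 1939
Right side y^r · r^s mod p:
1104^2176 mod 2677 = 430
2176^2378 mod 2677 = 708
430·708 = 304440 ≡ 1939 (mod 2677)
1939 ≡ 1939 (mod 2677), so the signature is genuine.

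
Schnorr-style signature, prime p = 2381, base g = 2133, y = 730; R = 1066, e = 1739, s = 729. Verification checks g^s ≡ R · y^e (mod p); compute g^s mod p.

2234

2133^2 = 4549689 ≡ 1979
2133^4 ≡ 1979^2 = 3916441 ≡ 2077
2133^8 ≡ 2077^2 = 4313929 ≡ 1938
2133^16 ≡ 1938^2 = 3755844 ≡ 1007
2133^32 ≡ 1007^2 = 1014049 ≡ 2124
2133^64 ≡ 2124^2 = 4511376 ≡ 1762
2133^128 ≡ 1762^2 = 3104644 ≡ 2201
2133^256 ≡ 2201^2 = 4844401 ≡ 1447
2133^512 ≡ 1447^2 = 2093809 ≡ 910
729 = 512 + 128 + 64 + 16 + 8 + 1, so 2133^729 ≡ 910·2201·1762·1007·1938·2133 ≡ 2234 (mod 2381)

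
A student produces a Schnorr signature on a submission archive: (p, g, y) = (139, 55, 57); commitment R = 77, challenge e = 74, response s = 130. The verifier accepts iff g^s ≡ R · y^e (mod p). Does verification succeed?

passes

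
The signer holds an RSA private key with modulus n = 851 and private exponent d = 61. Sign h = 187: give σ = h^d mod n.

131

h^2 ≡ 187^2 = 34969 ≡ 78
h^4 ≡ 78^2 = 6084 ≡ 127
h^8 ≡ 127^2 = 16129 ≡ 811
h^16 ≡ 811^2 = 657721 ≡ 749
h^32 ≡ 749^2 = 561001 ≡ 192
61 = 32 + 16 + 8 + 4 + 1, so h^61 ≡ 192·749·811·127·187 ≡ 131 (mod 851)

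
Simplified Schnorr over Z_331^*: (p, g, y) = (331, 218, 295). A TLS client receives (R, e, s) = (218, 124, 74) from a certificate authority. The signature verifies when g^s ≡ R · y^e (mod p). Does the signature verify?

does not verify

g^s mod p:
218^2 = 47524 ≡ 191
218^4 ≡ 191^2 = 36481 ≡ 71
218^8 ≡ 71^2 = 5041 ≡ 76
218^16 ≡ 76^2 = 5776 ≡ 149
218^32 ≡ 149^2 = 22201 ≡ 24
218^64 ≡ 24^2 = 576 ≡ 245
74 = 64 + 8 + 2, so 218^74 ≡ 245·76·191 ≡ 156 (mod 331)
R · y^e mod p:
295^2 = 87025 ≡ 303
295^4 ≡ 303^2 = 91809 ≡ 122
295^8 ≡ 122^2 = 14884 ≡ 320
295^16 ≡ 320^2 = 102400 ≡ 121
295^32 ≡ 121^2 = 14641 ≡ 77
295^64 ≡ 77^2 = 5929 ≡ 302
124 = 64 + 32 + 16 + 8 + 4, so 295^124 ≡ 302·77·121·320·122 ≡ 91 (mod 331)
218·91 = 19838 ≡ 309 (mod 331)
156 ≠ 309; the check fails.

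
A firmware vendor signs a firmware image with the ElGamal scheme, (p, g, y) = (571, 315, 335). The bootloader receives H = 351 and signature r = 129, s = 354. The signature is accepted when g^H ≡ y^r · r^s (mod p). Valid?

Left side g^H mod p:
Squares mod 571: 315^1≡315, 315^2≡442, 315^4≡82, 315^8≡443, 315^16≡396, 315^32≡362, 315^64≡285, 315^128≡143, 315^256≡464
351 = 256 + 64 + 16 + 8 + 4 + 2 + 1, so 315^351 ≡ 464·285·396·443·82·442·315 ≡ 221 (mod 571)
Right side y^r · r^s mod p:
Squares mod 571: 335^1≡335, 335^2≡309, 335^4≡124, 335^8≡530, 335^16≡539, 335^32≡453, 335^64≡220, 335^128≡436
129 = 128 + 1, so 335^129 ≡ 436·335 ≡ 455 (mod 571)
Squares mod 571: 129^1≡129, 129^2≡82, 129^4≡443, 129^8≡396, 129^16≡362, 129^32≡285, 129^64≡143, 129^128≡464, 129^256≡29
354 = 256 + 64 + 32 + 2, so 129^354 ≡ 29·143·285·82 ≡ 131 (mod 571)
455·131 = 59605 ≡ 221 (mod 571)
221 ≡ 221 (mod 571), so the signature is genuine.

yes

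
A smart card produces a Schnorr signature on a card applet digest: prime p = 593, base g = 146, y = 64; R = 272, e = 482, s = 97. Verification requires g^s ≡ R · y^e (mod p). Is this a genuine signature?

genuine

g^s mod p:
146^2 = 21316 ≡ 561
146^4 ≡ 561^2 = 314721 ≡ 431
146^8 ≡ 431^2 = 185761 ≡ 152
146^16 ≡ 152^2 = 23104 ≡ 570
146^32 ≡ 570^2 = 324900 ≡ 529
146^64 ≡ 529^2 = 279841 ≡ 538
97 = 64 + 32 + 1, so 146^97 ≡ 538·529·146 ≡ 382 (mod 593)
R · y^e mod p:
64^2 = 4096 ≡ 538
64^4 ≡ 538^2 = 289444 ≡ 60
64^8 ≡ 60^2 = 3600 ≡ 42
64^16 ≡ 42^2 = 1764 ≡ 578
64^32 ≡ 578^2 = 334084 ≡ 225
64^64 ≡ 225^2 = 50625 ≡ 220
64^128 ≡ 220^2 = 48400 ≡ 367
64^256 ≡ 367^2 = 134689 ≡ 78
482 = 256 + 128 + 64 + 32 + 2, so 64^482 ≡ 78·367·220·225·538 ≡ 529 (mod 593)
272·529 = 143888 ≡ 382 (mod 593)
382 ≡ 382 (mod 593); signature holds.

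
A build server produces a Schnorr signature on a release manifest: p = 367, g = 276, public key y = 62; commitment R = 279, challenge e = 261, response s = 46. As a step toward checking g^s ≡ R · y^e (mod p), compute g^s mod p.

357

Squares mod 367: 276^1≡276, 276^2≡207, 276^4≡277, 276^8≡26, 276^16≡309, 276^32≡61
46 = 32 + 8 + 4 + 2, so 276^46 ≡ 61·26·277·207 ≡ 357 (mod 367)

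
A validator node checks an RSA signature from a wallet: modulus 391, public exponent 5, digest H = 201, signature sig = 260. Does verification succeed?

passes

Squares mod 391: sig^1≡260, sig^2≡348, sig^4≡285
5 = 4 + 1, so sig^5 ≡ 285·260 ≡ 201 (mod 391)
201 = H, so the signature checks out.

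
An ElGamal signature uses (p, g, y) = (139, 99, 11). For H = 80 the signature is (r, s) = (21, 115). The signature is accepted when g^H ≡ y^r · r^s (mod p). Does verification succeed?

fails

Left side g^H mod p:
Squares mod 139: 99^1≡99, 99^2≡71, 99^4≡37, 99^8≡118, 99^16≡24, 99^32≡20, 99^64≡122
80 = 64 + 16, so 99^80 ≡ 122·24 ≡ 9 (mod 139)
Right side y^r · r^s mod p:
Squares mod 139: 11^1≡11, 11^2≡121, 11^4≡46, 11^8≡31, 11^16≡127
21 = 16 + 4 + 1, so 11^21 ≡ 127·46·11 ≡ 44 (mod 139)
Squares mod 139: 21^1≡21, 21^2≡24, 21^4≡20, 21^8≡122, 21^16≡11, 21^32≡121, 21^64≡46
115 = 64 + 32 + 16 + 2 + 1, so 21^115 ≡ 46·121·11·24·21 ≡ 43 (mod 139)
44·43 = 1892 ≡ 85 (mod 139)
9 ≠ 85, so verification fails.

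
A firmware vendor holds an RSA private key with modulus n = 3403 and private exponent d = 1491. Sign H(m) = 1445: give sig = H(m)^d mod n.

1363

Squares mod 3403: (H(m))^1≡1445, (H(m))^2≡1986, (H(m))^4≡119, (H(m))^8≡549, (H(m))^16≡1937, (H(m))^32≡1863, (H(m))^64≡3112, (H(m))^128≡3009, (H(m))^256≡2101, (H(m))^512≡510, (H(m))^1024≡1472
1491 = 1024 + 256 + 128 + 64 + 16 + 2 + 1, so (H(m))^1491 ≡ 1472·2101·3009·3112·1937·1986·1445 ≡ 1363 (mod 3403)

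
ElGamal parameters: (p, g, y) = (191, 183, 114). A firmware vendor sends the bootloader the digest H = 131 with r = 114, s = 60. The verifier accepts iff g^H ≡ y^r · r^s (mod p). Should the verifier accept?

Left side g^H mod p:
183^131 mod 191 = 21
Right side y^r · r^s mod p:
114^114 mod 191 = 109
114^60 mod 191 = 6
109·6 = 654 ≡ 81 (mod 191)
21 ≠ 81, so verification fails.

reject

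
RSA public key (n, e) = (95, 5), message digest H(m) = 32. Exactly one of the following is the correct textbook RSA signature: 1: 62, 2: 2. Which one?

2

Candidate 1: Squares mod 95: 62^1≡62, 62^2≡44, 62^4≡36; 5 = 4 + 1, so 62^5 ≡ 36·62 ≡ 47 (mod 95)
Candidate 2: Squares mod 95: 2^1≡2, 2^2≡4, 2^4≡16; 5 = 4 + 1, so 2^5 ≡ 16·2 ≡ 32 (mod 95)
  → matches H(m) = 32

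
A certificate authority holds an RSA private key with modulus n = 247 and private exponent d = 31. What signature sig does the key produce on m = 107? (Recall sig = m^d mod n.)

107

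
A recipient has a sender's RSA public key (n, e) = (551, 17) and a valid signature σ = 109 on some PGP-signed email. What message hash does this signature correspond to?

34

σ^2 ≡ 109^2 = 11881 ≡ 310
σ^4 ≡ 310^2 = 96100 ≡ 226
σ^8 ≡ 226^2 = 51076 ≡ 384
σ^16 ≡ 384^2 = 147456 ≡ 339
17 = 16 + 1, so σ^17 ≡ 339·109 ≡ 34 (mod 551)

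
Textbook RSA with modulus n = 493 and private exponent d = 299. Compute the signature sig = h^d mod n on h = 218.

Squares mod 493: h^1≡218, h^2≡196, h^4≡455, h^8≡458, h^16≡239, h^32≡426, h^64≡52, h^128≡239, h^256≡426
299 = 256 + 32 + 8 + 2 + 1, so h^299 ≡ 426·426·458·196·218 ≡ 367 (mod 493)

367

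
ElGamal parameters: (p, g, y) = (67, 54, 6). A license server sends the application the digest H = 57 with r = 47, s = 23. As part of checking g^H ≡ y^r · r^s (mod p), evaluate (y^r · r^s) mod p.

Squares mod 67: 6^1≡6, 6^2≡36, 6^4≡23, 6^8≡60, 6^16≡49, 6^32≡56
47 = 32 + 8 + 4 + 2 + 1, so 6^47 ≡ 56·60·23·36·6 ≡ 33 (mod 67)
Squares mod 67: 47^1≡47, 47^2≡65, 47^4≡4, 47^8≡16, 47^16≡55
23 = 16 + 4 + 2 + 1, so 47^23 ≡ 55·4·65·47 ≡ 23 (mod 67)
y^r · r^s ≡ 33·23 = 759 ≡ 22 (mod 67)

22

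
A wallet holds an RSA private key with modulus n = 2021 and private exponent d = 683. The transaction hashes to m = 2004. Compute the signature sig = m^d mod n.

1911

Squares mod 2021: m^1≡2004, m^2≡289, m^4≡660, m^8≡1085, m^16≡1003, m^32≡1572, m^64≡1522, m^128≡418, m^256≡918, m^512≡1988
683 = 512 + 128 + 32 + 8 + 2 + 1, so m^683 ≡ 1988·418·1572·1085·289·2004 ≡ 1911 (mod 2021)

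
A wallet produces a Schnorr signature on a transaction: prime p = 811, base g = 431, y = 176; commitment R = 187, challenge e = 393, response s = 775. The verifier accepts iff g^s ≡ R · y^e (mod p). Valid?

no

g^s mod p:
431^775 mod 811 = 327
R · y^e mod p:
176^393 mod 811 = 356
187·356 = 66572 ≡ 70 (mod 811)
327 ≠ 70; the check fails.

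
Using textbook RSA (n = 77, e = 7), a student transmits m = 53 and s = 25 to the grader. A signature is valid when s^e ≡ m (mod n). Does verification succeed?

passes

Squares mod 77: s^1≡25, s^2≡9, s^4≡4
7 = 4 + 2 + 1, so s^7 ≡ 4·9·25 ≡ 53 (mod 77)
Since 53 equals the digest 53, verification succeeds.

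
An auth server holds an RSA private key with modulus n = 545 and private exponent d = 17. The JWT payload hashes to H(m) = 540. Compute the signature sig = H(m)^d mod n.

100

(H(m))^2 ≡ 540^2 = 291600 ≡ 25
(H(m))^4 ≡ 25^2 = 625 ≡ 80
(H(m))^8 ≡ 80^2 = 6400 ≡ 405
(H(m))^16 ≡ 405^2 = 164025 ≡ 525
17 = 16 + 1, so (H(m))^17 ≡ 525·540 ≡ 100 (mod 545)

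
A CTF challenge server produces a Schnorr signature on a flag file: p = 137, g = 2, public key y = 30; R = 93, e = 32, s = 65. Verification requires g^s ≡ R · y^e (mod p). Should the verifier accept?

accept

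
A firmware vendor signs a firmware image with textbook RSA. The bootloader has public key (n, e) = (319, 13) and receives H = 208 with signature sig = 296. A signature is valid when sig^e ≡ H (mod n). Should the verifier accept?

accept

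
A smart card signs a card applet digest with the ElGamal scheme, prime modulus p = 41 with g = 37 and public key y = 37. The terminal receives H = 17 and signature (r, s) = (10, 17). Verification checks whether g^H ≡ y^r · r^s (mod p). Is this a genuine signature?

forged

Left side g^H mod p:
Squares mod 41: 37^1≡37, 37^2≡16, 37^4≡10, 37^8≡18, 37^16≡37
17 = 16 + 1, so 37^17 ≡ 37·37 ≡ 16 (mod 41)
Right side y^r · r^s mod p:
Squares mod 41: 37^1≡37, 37^2≡16, 37^4≡10, 37^8≡18
10 = 8 + 2, so 37^10 ≡ 18·16 ≡ 1 (mod 41)
Squares mod 41: 10^1≡10, 10^2≡18, 10^4≡37, 10^8≡16, 10^16≡10
17 = 16 + 1, so 10^17 ≡ 10·10 ≡ 18 (mod 41)
1·18 = 18 ≡ 18 (mod 41)
16 ≠ 18, so verification fails.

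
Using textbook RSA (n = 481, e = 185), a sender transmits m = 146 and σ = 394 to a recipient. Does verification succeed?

Squares mod 481: σ^1≡394, σ^2≡354, σ^4≡256, σ^8≡120, σ^16≡451, σ^32≡419, σ^64≡477, σ^128≡16
185 = 128 + 32 + 16 + 8 + 1, so σ^185 ≡ 16·419·451·120·394 ≡ 335 (mod 481)
σ^185 mod 481 = 335, but m = 146.

fails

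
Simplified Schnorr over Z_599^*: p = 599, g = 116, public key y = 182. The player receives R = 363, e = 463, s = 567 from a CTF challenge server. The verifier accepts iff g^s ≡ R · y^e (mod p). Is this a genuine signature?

genuine

g^s mod p:
116^567 mod 599 = 597
R · y^e mod p:
182^463 mod 599 = 66
363·66 = 23958 ≡ 597 (mod 599)
597 ≡ 597 (mod 599); signature holds.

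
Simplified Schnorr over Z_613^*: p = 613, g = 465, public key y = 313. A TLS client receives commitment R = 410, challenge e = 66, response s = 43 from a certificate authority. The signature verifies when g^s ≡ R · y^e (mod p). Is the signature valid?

g^s mod p:
465^2 = 216225 ≡ 449
465^4 ≡ 449^2 = 201601 ≡ 537
465^8 ≡ 537^2 = 288369 ≡ 259
465^16 ≡ 259^2 = 67081 ≡ 264
465^32 ≡ 264^2 = 69696 ≡ 427
43 = 32 + 8 + 2 + 1, so 465^43 ≡ 427·259·449·465 ≡ 395 (mod 613)
R · y^e mod p:
313^2 = 97969 ≡ 502
313^4 ≡ 502^2 = 252004 ≡ 61
313^8 ≡ 61^2 = 3721 ≡ 43
313^16 ≡ 43^2 = 1849 ≡ 10
313^32 ≡ 10^2 = 100
313^64 ≡ 100^2 = 10000 ≡ 192
66 = 64 + 2, so 313^66 ≡ 192·502 ≡ 143 (mod 613)
410·143 = 58630 ≡ 395 (mod 613)
395 ≡ 395 (mod 613); signature holds.

valid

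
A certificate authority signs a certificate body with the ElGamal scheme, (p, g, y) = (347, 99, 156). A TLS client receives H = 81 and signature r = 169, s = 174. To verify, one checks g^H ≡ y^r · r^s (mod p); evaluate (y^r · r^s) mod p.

156^2 = 24336 ≡ 46
156^4 ≡ 46^2 = 2116 ≡ 34
156^8 ≡ 34^2 = 1156 ≡ 115
156^16 ≡ 115^2 = 13225 ≡ 39
156^32 ≡ 39^2 = 1521 ≡ 133
156^64 ≡ 133^2 = 17689 ≡ 339
156^128 ≡ 339^2 = 114921 ≡ 64
169 = 128 + 32 + 8 + 1, so 156^169 ≡ 64·133·115·156 ≡ 296 (mod 347)
169^2 = 28561 ≡ 107
169^4 ≡ 107^2 = 11449 ≡ 345
169^8 ≡ 345^2 = 119025 ≡ 4
169^16 ≡ 4^2 = 16
169^32 ≡ 16^2 = 256
169^64 ≡ 256^2 = 65536 ≡ 300
169^128 ≡ 300^2 = 90000 ≡ 127
174 = 128 + 32 + 8 + 4 + 2, so 169^174 ≡ 127·256·4·345·107 ≡ 169 (mod 347)
y^r · r^s ≡ 296·169 = 50024 ≡ 56 (mod 347)

56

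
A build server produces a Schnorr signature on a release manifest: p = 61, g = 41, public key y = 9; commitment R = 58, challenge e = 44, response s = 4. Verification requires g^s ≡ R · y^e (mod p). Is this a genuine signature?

g^s mod p:
Squares mod 61: 41^1≡41, 41^2≡34, 41^4≡58
41^4 ≡ 58 (mod 61)
R · y^e mod p:
Squares mod 61: 9^1≡9, 9^2≡20, 9^4≡34, 9^8≡58, 9^16≡9, 9^32≡20
44 = 32 + 8 + 4, so 9^44 ≡ 20·58·34 ≡ 34 (mod 61)
58·34 = 1972 ≡ 20 (mod 61)
58 ≠ 20; the check fails.

forged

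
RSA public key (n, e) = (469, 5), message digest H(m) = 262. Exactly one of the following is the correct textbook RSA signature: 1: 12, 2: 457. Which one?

Candidate 1: 12^2 = 144; 12^4 ≡ 144^2 = 20736 ≡ 100; 5 = 4 + 1, so 12^5 ≡ 100·12 ≡ 262 (mod 469)
  → matches H(m) = 262
Candidate 2: 457^2 = 208849 ≡ 144; 457^4 ≡ 144^2 = 20736 ≡ 100; 5 = 4 + 1, so 457^5 ≡ 100·457 ≡ 207 (mod 469)

1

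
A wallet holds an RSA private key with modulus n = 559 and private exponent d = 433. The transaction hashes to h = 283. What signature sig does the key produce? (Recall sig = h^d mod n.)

h^2 ≡ 283^2 = 80089 ≡ 152
h^4 ≡ 152^2 = 23104 ≡ 185
h^8 ≡ 185^2 = 34225 ≡ 126
h^16 ≡ 126^2 = 15876 ≡ 224
h^32 ≡ 224^2 = 50176 ≡ 425
h^64 ≡ 425^2 = 180625 ≡ 68
h^128 ≡ 68^2 = 4624 ≡ 152
h^256 ≡ 152^2 = 23104 ≡ 185
433 = 256 + 128 + 32 + 16 + 1, so h^433 ≡ 185·152·425·224·283 ≡ 530 (mod 559)

530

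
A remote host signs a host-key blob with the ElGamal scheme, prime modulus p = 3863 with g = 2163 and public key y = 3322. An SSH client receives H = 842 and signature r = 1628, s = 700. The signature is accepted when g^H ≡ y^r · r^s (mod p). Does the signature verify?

does not verify

Left side g^H mod p:
2163^2 = 4678569 ≡ 476
2163^4 ≡ 476^2 = 226576 ≡ 2522
2163^8 ≡ 2522^2 = 6360484 ≡ 1986
2163^16 ≡ 1986^2 = 3944196 ≡ 73
2163^32 ≡ 73^2 = 5329 ≡ 1466
2163^64 ≡ 1466^2 = 2149156 ≡ 1328
2163^128 ≡ 1328^2 = 1763584 ≡ 2056
2163^256 ≡ 2056^2 = 4227136 ≡ 1014
2163^512 ≡ 1014^2 = 1028196 ≡ 638
842 = 512 + 256 + 64 + 8 + 2, so 2163^842 ≡ 638·1014·1328·1986·476 ≡ 3301 (mod 3863)
Right side y^r · r^s mod p:
3322^2 = 11035684 ≡ 2956
3322^4 ≡ 2956^2 = 8737936 ≡ 3693
3322^8 ≡ 3693^2 = 13638249 ≡ 1859
3322^16 ≡ 1859^2 = 3455881 ≡ 2359
3322^32 ≡ 2359^2 = 5564881 ≡ 2161
3322^64 ≡ 2161^2 = 4669921 ≡ 3417
3322^128 ≡ 3417^2 = 11675889 ≡ 1903
3322^256 ≡ 1903^2 = 3621409 ≡ 1778
3322^512 ≡ 1778^2 = 3161284 ≡ 1350
3322^1024 ≡ 1350^2 = 1822500 ≡ 3027
1628 = 1024 + 512 + 64 + 16 + 8 + 4, so 3322^1628 ≡ 3027·1350·3417·2359·1859·3693 ≡ 2544 (mod 3863)
1628^2 = 2650384 ≡ 366
1628^4 ≡ 366^2 = 133956 ≡ 2614
1628^8 ≡ 2614^2 = 6832996 ≡ 3212
1628^16 ≡ 3212^2 = 10316944 ≡ 2734
1628^32 ≡ 2734^2 = 7474756 ≡ 3714
1628^64 ≡ 3714^2 = 13793796 ≡ 2886
1628^128 ≡ 2886^2 = 8328996 ≡ 368
1628^256 ≡ 368^2 = 135424 ≡ 219
1628^512 ≡ 219^2 = 47961 ≡ 1605
700 = 512 + 128 + 32 + 16 + 8 + 4, so 1628^700 ≡ 1605·368·3714·2734·3212·2614 ≡ 3721 (mod 3863)
2544·3721 = 9466224 ≡ 1874 (mod 3863)
3301 ≠ 1874, so verification fails.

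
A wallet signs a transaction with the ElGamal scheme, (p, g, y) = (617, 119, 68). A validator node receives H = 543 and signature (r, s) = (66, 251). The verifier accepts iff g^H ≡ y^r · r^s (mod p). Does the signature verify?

does not verify

Left side g^H mod p:
119^2 = 14161 ≡ 587
119^4 ≡ 587^2 = 344569 ≡ 283
119^8 ≡ 283^2 = 80089 ≡ 496
119^16 ≡ 496^2 = 246016 ≡ 450
119^32 ≡ 450^2 = 202500 ≡ 124
119^64 ≡ 124^2 = 15376 ≡ 568
119^128 ≡ 568^2 = 322624 ≡ 550
119^256 ≡ 550^2 = 302500 ≡ 170
119^512 ≡ 170^2 = 28900 ≡ 518
543 = 512 + 16 + 8 + 4 + 2 + 1, so 119^543 ≡ 518·450·496·283·587·119 ≡ 322 (mod 617)
Right side y^r · r^s mod p:
68^2 = 4624 ≡ 305
68^4 ≡ 305^2 = 93025 ≡ 475
68^8 ≡ 475^2 = 225625 ≡ 420
68^16 ≡ 420^2 = 176400 ≡ 555
68^32 ≡ 555^2 = 308025 ≡ 142
68^64 ≡ 142^2 = 20164 ≡ 420
66 = 64 + 2, so 68^66 ≡ 420·305 ≡ 381 (mod 617)
66^2 = 4356 ≡ 37
66^4 ≡ 37^2 = 1369 ≡ 135
66^8 ≡ 135^2 = 18225 ≡ 332
66^16 ≡ 332^2 = 110224 ≡ 398
66^32 ≡ 398^2 = 158404 ≡ 452
66^64 ≡ 452^2 = 204304 ≡ 77
66^128 ≡ 77^2 = 5929 ≡ 376
251 = 128 + 64 + 32 + 16 + 8 + 2 + 1, so 66^251 ≡ 376·77·452·398·332·37·66 ≡ 302 (mod 617)
381·302 = 115062 ≡ 300 (mod 617)
322 ≠ 300, so verification fails.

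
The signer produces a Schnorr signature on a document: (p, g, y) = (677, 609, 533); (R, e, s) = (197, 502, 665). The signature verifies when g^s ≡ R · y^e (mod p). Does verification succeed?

passes

g^s mod p:
609^2 = 370881 ≡ 562
609^4 ≡ 562^2 = 315844 ≡ 362
609^8 ≡ 362^2 = 131044 ≡ 383
609^16 ≡ 383^2 = 146689 ≡ 457
609^32 ≡ 457^2 = 208849 ≡ 333
609^64 ≡ 333^2 = 110889 ≡ 538
609^128 ≡ 538^2 = 289444 ≡ 365
609^256 ≡ 365^2 = 133225 ≡ 533
609^512 ≡ 533^2 = 284089 ≡ 426
665 = 512 + 128 + 16 + 8 + 1, so 609^665 ≡ 426·365·457·383·609 ≡ 395 (mod 677)
R · y^e mod p:
533^2 = 284089 ≡ 426
533^4 ≡ 426^2 = 181476 ≡ 40
533^8 ≡ 40^2 = 1600 ≡ 246
533^16 ≡ 246^2 = 60516 ≡ 263
533^32 ≡ 263^2 = 69169 ≡ 115
533^64 ≡ 115^2 = 13225 ≡ 362
533^128 ≡ 362^2 = 131044 ≡ 383
533^256 ≡ 383^2 = 146689 ≡ 457
502 = 256 + 128 + 64 + 32 + 16 + 4 + 2, so 533^502 ≡ 457·383·362·115·263·40·426 ≡ 246 (mod 677)
197·246 = 48462 ≡ 395 (mod 677)
395 ≡ 395 (mod 677); signature holds.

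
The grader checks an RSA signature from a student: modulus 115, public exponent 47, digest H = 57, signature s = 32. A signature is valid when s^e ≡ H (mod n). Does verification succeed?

s^2 ≡ 32^2 = 1024 ≡ 104
s^4 ≡ 104^2 = 10816 ≡ 6
s^8 ≡ 6^2 = 36
s^16 ≡ 36^2 = 1296 ≡ 31
s^32 ≡ 31^2 = 961 ≡ 41
47 = 32 + 8 + 4 + 2 + 1, so s^47 ≡ 41·36·6·104·32 ≡ 108 (mod 115)
The recovered value 108 does not match the digest 57.

fails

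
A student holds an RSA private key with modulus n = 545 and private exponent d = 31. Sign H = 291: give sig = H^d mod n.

H^2 ≡ 291^2 = 84681 ≡ 206
H^4 ≡ 206^2 = 42436 ≡ 471
H^8 ≡ 471^2 = 221841 ≡ 26
H^16 ≡ 26^2 = 676 ≡ 131
31 = 16 + 8 + 4 + 2 + 1, so H^31 ≡ 131·26·471·206·291 ≡ 471 (mod 545)

471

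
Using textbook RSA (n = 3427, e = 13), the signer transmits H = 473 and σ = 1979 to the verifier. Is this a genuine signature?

σ^2 ≡ 1979^2 = 3916441 ≡ 2807
σ^4 ≡ 2807^2 = 7879249 ≡ 576
σ^8 ≡ 576^2 = 331776 ≡ 2784
13 = 8 + 4 + 1, so σ^13 ≡ 2784·576·1979 ≡ 1634 (mod 3427)
σ^13 mod 3427 = 1634, but H = 473.

forged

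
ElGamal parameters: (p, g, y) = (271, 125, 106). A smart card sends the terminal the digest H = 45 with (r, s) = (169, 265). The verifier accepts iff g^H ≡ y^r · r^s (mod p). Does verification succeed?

Left side g^H mod p:
Squares mod 271: 125^1≡125, 125^2≡178, 125^4≡248, 125^8≡258, 125^16≡169, 125^32≡106
45 = 32 + 8 + 4 + 1, so 125^45 ≡ 106·258·248·125 ≡ 1 (mod 271)
Right side y^r · r^s mod p:
Squares mod 271: 106^1≡106, 106^2≡125, 106^4≡178, 106^8≡248, 106^16≡258, 106^32≡169, 106^64≡106, 106^128≡125
169 = 128 + 32 + 8 + 1, so 106^169 ≡ 125·169·248·106 ≡ 258 (mod 271)
Squares mod 271: 169^1≡169, 169^2≡106, 169^4≡125, 169^8≡178, 169^16≡248, 169^32≡258, 169^64≡169, 169^128≡106, 169^256≡125
265 = 256 + 8 + 1, so 169^265 ≡ 125·178·169 ≡ 125 (mod 271)
258·125 = 32250 ≡ 1 (mod 271)
1 ≡ 1 (mod 271), so the signature is genuine.

passes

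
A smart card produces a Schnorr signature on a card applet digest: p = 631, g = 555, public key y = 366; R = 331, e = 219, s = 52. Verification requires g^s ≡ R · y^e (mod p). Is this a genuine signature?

genuine

g^s mod p:
555^2 = 308025 ≡ 97
555^4 ≡ 97^2 = 9409 ≡ 575
555^8 ≡ 575^2 = 330625 ≡ 612
555^16 ≡ 612^2 = 374544 ≡ 361
555^32 ≡ 361^2 = 130321 ≡ 335
52 = 32 + 16 + 4, so 555^52 ≡ 335·361·575 ≡ 163 (mod 631)
R · y^e mod p:
366^2 = 133956 ≡ 184
366^4 ≡ 184^2 = 33856 ≡ 413
366^8 ≡ 413^2 = 170569 ≡ 199
366^16 ≡ 199^2 = 39601 ≡ 479
366^32 ≡ 479^2 = 229441 ≡ 388
366^64 ≡ 388^2 = 150544 ≡ 366
366^128 ≡ 366^2 = 133956 ≡ 184
219 = 128 + 64 + 16 + 8 + 2 + 1, so 366^219 ≡ 184·366·479·199·184·366 ≡ 153 (mod 631)
331·153 = 50643 ≡ 163 (mod 631)
163 ≡ 163 (mod 631); signature holds.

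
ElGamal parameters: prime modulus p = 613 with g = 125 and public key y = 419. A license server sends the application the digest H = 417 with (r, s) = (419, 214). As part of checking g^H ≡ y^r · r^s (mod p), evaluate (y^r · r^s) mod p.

269

Squares mod 613: 419^1≡419, 419^2≡243, 419^4≡201, 419^8≡556, 419^16≡184, 419^32≡141, 419^64≡265, 419^128≡343, 419^256≡566
419 = 256 + 128 + 32 + 2 + 1, so 419^419 ≡ 566·343·141·243·419 ≡ 315 (mod 613)
Squares mod 613: 419^1≡419, 419^2≡243, 419^4≡201, 419^8≡556, 419^16≡184, 419^32≡141, 419^64≡265, 419^128≡343
214 = 128 + 64 + 16 + 4 + 2, so 419^214 ≡ 343·265·184·201·243 ≡ 248 (mod 613)
y^r · r^s ≡ 315·248 = 78120 ≡ 269 (mod 613)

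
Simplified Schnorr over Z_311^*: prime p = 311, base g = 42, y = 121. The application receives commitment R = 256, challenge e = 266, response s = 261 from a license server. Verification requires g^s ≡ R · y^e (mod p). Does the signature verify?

g^s mod p:
42^2 = 1764 ≡ 209
42^4 ≡ 209^2 = 43681 ≡ 141
42^8 ≡ 141^2 = 19881 ≡ 288
42^16 ≡ 288^2 = 82944 ≡ 218
42^32 ≡ 218^2 = 47524 ≡ 252
42^64 ≡ 252^2 = 63504 ≡ 60
42^128 ≡ 60^2 = 3600 ≡ 179
42^256 ≡ 179^2 = 32041 ≡ 8
261 = 256 + 4 + 1, so 42^261 ≡ 8·141·42 ≡ 104 (mod 311)
R · y^e mod p:
121^2 = 14641 ≡ 24
121^4 ≡ 24^2 = 576 ≡ 265
121^8 ≡ 265^2 = 70225 ≡ 250
121^16 ≡ 250^2 = 62500 ≡ 300
121^32 ≡ 300^2 = 90000 ≡ 121
121^64 ≡ 121^2 = 14641 ≡ 24
121^128 ≡ 24^2 = 576 ≡ 265
121^256 ≡ 265^2 = 70225 ≡ 250
266 = 256 + 8 + 2, so 121^266 ≡ 250·250·24 ≡ 47 (mod 311)
256·47 = 12032 ≡ 214 (mod 311)
104 ≠ 214; the check fails.

does not verify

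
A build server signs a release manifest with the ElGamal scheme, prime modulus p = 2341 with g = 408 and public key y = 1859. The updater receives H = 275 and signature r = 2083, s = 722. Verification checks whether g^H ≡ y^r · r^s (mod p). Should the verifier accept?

accept

Left side g^H mod p:
Squares mod 2341: 408^1≡408, 408^2≡253, 408^4≡802, 408^8≡1770, 408^16≡642, 408^32≡148, 408^64≡835, 408^128≡1948, 408^256≡2284
275 = 256 + 16 + 2 + 1, so 408^275 ≡ 2284·642·253·408 ≡ 19 (mod 2341)
Right side y^r · r^s mod p:
Squares mod 2341: 1859^1≡1859, 1859^2≡565, 1859^4≡849, 1859^8≡2114, 1859^16≡27, 1859^32≡729, 1859^64≡34, 1859^128≡1156, 1859^256≡1966, 1859^512≡165, 1859^1024≡1474, 1859^2048≡228
2083 = 2048 + 32 + 2 + 1, so 1859^2083 ≡ 228·729·565·1859 ≡ 1567 (mod 2341)
Squares mod 2341: 2083^1≡2083, 2083^2≡1016, 2083^4≡2216, 2083^8≡1579, 2083^16≡76, 2083^32≡1094, 2083^64≡585, 2083^128≡439, 2083^256≡759, 2083^512≡195
722 = 512 + 128 + 64 + 16 + 2, so 2083^722 ≡ 195·439·585·76·1016 ≡ 3 (mod 2341)
1567·3 = 4701 ≡ 19 (mod 2341)
19 ≡ 19 (mod 2341), so the signature is genuine.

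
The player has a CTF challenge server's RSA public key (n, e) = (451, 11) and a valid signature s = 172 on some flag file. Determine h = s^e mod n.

238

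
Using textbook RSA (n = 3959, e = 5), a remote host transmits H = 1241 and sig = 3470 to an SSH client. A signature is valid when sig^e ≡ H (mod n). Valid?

no

sig^5 mod 3959 = 495
The recovered value 495 does not match the digest 1241.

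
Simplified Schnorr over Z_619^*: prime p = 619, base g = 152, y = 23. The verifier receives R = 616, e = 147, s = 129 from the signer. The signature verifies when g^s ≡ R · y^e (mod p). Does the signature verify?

g^s mod p:
152^2 = 23104 ≡ 201
152^4 ≡ 201^2 = 40401 ≡ 166
152^8 ≡ 166^2 = 27556 ≡ 320
152^16 ≡ 320^2 = 102400 ≡ 265
152^32 ≡ 265^2 = 70225 ≡ 278
152^64 ≡ 278^2 = 77284 ≡ 528
152^128 ≡ 528^2 = 278784 ≡ 234
129 = 128 + 1, so 152^129 ≡ 234·152 ≡ 285 (mod 619)
R · y^e mod p:
23^2 = 529
23^4 ≡ 529^2 = 279841 ≡ 53
23^8 ≡ 53^2 = 2809 ≡ 333
23^16 ≡ 333^2 = 110889 ≡ 88
23^32 ≡ 88^2 = 7744 ≡ 316
23^64 ≡ 316^2 = 99856 ≡ 197
23^128 ≡ 197^2 = 38809 ≡ 431
147 = 128 + 16 + 2 + 1, so 23^147 ≡ 431·88·529·23 ≡ 524 (mod 619)
616·524 = 322784 ≡ 285 (mod 619)
285 ≡ 285 (mod 619); signature holds.

verifies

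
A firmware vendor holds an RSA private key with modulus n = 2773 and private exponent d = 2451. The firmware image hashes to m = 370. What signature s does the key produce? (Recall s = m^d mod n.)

Squares mod 2773: m^1≡370, m^2≡1023, m^4≡1108, m^8≡1998, m^16≡1657, m^32≡379, m^64≡2218, m^128≡222, m^256≡2143, m^512≡361, m^1024≡2763, m^2048≡100
2451 = 2048 + 256 + 128 + 16 + 2 + 1, so m^2451 ≡ 100·2143·222·1657·1023·370 ≡ 2128 (mod 2773)

2128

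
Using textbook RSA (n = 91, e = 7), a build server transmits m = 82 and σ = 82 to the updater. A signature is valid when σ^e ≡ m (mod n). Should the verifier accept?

σ^2 ≡ 82^2 = 6724 ≡ 81
σ^4 ≡ 81^2 = 6561 ≡ 9
7 = 4 + 2 + 1, so σ^7 ≡ 9·81·82 ≡ 82 (mod 91)
Since 82 equals the digest 82, verification succeeds.

accept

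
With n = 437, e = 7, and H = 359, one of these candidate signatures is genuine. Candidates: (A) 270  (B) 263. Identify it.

B

Candidate A: Squares mod 437: 270^1≡270, 270^2≡358, 270^4≡123; 7 = 4 + 2 + 1, so 270^7 ≡ 123·358·270 ≡ 158 (mod 437)
Candidate B: Squares mod 437: 263^1≡263, 263^2≡123, 263^4≡271; 7 = 4 + 2 + 1, so 263^7 ≡ 271·123·263 ≡ 359 (mod 437)
  → matches H = 359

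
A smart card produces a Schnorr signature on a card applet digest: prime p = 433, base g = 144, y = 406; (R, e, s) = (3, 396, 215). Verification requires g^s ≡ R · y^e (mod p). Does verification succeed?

fails

g^s mod p:
144^215 mod 433 = 430
R · y^e mod p:
406^396 mod 433 = 1
3·1 = 3 ≡ 3 (mod 433)
430 ≠ 3; the check fails.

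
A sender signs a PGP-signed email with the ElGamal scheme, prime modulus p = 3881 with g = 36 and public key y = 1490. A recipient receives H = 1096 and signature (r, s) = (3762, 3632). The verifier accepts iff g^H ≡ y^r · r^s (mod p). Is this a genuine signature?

Left side g^H mod p:
36^2 = 1296
36^4 ≡ 1296^2 = 1679616 ≡ 3024
36^8 ≡ 3024^2 = 9144576 ≡ 940
36^16 ≡ 940^2 = 883600 ≡ 2613
36^32 ≡ 2613^2 = 6827769 ≡ 1090
36^64 ≡ 1090^2 = 1188100 ≡ 514
36^128 ≡ 514^2 = 264196 ≡ 288
36^256 ≡ 288^2 = 82944 ≡ 1443
36^512 ≡ 1443^2 = 2082249 ≡ 2033
36^1024 ≡ 2033^2 = 4133089 ≡ 3705
1096 = 1024 + 64 + 8, so 36^1096 ≡ 3705·514·940 ≡ 431 (mod 3881)
Right side y^r · r^s mod p:
1490^2 = 2220100 ≡ 168
1490^4 ≡ 168^2 = 28224 ≡ 1057
1490^8 ≡ 1057^2 = 1117249 ≡ 3402
1490^16 ≡ 3402^2 = 11573604 ≡ 462
1490^32 ≡ 462^2 = 213444 ≡ 3870
1490^64 ≡ 3870^2 = 14976900 ≡ 121
1490^128 ≡ 121^2 = 14641 ≡ 2998
1490^256 ≡ 2998^2 = 8988004 ≡ 3489
1490^512 ≡ 3489^2 = 12173121 ≡ 2305
1490^1024 ≡ 2305^2 = 5313025 ≡ 3817
1490^2048 ≡ 3817^2 = 14569489 ≡ 215
3762 = 2048 + 1024 + 512 + 128 + 32 + 16 + 2, so 1490^3762 ≡ 215·3817·2305·2998·3870·462·168 ≡ 2803 (mod 3881)
3762^2 = 14152644 ≡ 2518
3762^4 ≡ 2518^2 = 6340324 ≡ 2651
3762^8 ≡ 2651^2 = 7027801 ≡ 3191
3762^16 ≡ 3191^2 = 10182481 ≡ 2618
3762^32 ≡ 2618^2 = 6853924 ≡ 78
3762^64 ≡ 78^2 = 6084 ≡ 2203
3762^128 ≡ 2203^2 = 4853209 ≡ 1959
3762^256 ≡ 1959^2 = 3837681 ≡ 3253
3762^512 ≡ 3253^2 = 10582009 ≡ 2403
3762^1024 ≡ 2403^2 = 5774409 ≡ 3362
3762^2048 ≡ 3362^2 = 11303044 ≡ 1572
3632 = 2048 + 1024 + 512 + 32 + 16, so 3762^3632 ≡ 1572·3362·2403·78·2618 ≡ 1818 (mod 3881)
2803·1818 = 5095854 ≡ 101 (mod 3881)
431 ≠ 101, so verification fails.

forged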